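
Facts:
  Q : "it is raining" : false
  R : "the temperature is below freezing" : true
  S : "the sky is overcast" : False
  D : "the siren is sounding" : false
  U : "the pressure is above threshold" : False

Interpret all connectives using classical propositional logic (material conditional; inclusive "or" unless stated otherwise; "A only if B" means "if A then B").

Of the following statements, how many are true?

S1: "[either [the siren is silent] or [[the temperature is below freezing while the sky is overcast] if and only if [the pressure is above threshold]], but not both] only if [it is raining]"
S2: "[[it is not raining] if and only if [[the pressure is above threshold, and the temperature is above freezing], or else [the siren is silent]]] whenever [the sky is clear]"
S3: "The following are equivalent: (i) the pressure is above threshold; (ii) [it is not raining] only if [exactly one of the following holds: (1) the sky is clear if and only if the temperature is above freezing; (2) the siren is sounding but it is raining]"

S1: In symbols: (¬D ⊕ ((R ∧ S) ↔ U)) → Q

¬D = ¬F = T
R ∧ S = T ∧ F = F
(R ∧ S) ↔ U = F ↔ F = T
¬D ⊕ ((R ∧ S) ↔ U) = T ⊕ T = F
(¬D ⊕ ((R ∧ S) ↔ U)) → Q = F → F = T
Thus S1 is true.

S2: This is ¬S → (¬Q ↔ ((U ∧ ¬R) ∨ ¬D)).

¬S = ¬F = T
¬Q = ¬F = T
¬R = ¬T = F
U ∧ ¬R = F ∧ F = F
¬D = ¬F = T
(U ∧ ¬R) ∨ ¬D = F ∨ T = T
¬Q ↔ ((U ∧ ¬R) ∨ ¬D) = T ↔ T = T
¬S → (¬Q ↔ ((U ∧ ¬R) ∨ ¬D)) = T → T = T
Thus S2 is true.

S3: This is U ↔ (¬Q → ((¬S ↔ ¬R) ⊕ (D ∧ Q))).

¬Q = ¬F = T
¬S = ¬F = T
¬R = ¬T = F
¬S ↔ ¬R = T ↔ F = F
D ∧ Q = F ∧ F = F
(¬S ↔ ¬R) ⊕ (D ∧ Q) = F ⊕ F = F
¬Q → ((¬S ↔ ¬R) ⊕ (D ∧ Q)) = T → F = F
U ↔ (¬Q → ((¬S ↔ ¬R) ⊕ (D ∧ Q))) = F ↔ F = T
So S3 is true.

Count: 3.

3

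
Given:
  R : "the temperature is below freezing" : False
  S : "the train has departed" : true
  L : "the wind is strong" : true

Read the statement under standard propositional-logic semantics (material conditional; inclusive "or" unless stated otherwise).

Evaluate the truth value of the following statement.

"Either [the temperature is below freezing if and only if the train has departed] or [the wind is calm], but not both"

False.

Values: R=False, S=True, L=True.
Formalization: (R iff S) xor not L

R iff S = False iff True = False
not L = not True = False
(R iff S) xor not L = False xor False = False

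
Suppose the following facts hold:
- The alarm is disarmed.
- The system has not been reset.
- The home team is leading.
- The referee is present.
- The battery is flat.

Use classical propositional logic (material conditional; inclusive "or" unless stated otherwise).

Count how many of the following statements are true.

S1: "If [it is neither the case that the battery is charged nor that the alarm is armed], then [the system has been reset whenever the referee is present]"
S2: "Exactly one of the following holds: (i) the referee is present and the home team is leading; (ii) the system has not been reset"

Let L = "the battery is charged" (False), K = "the alarm is armed" (False), P = "the referee is present" (True), H = "the system has been reset" (False), R = "the home team is leading" (True).

S1: Formalization: (L nor K) -> (P -> H)

L nor K = False nor False = True
P -> H = True -> False = False
(L nor K) -> (P -> H) = True -> False = False
Thus S1 is false.

S2: Formalization: (P and R) xor not H

P and R = True and True = True
not H = not False = True
(P and R) xor not H = True xor True = False
So S2 is false.

Count: 0.

0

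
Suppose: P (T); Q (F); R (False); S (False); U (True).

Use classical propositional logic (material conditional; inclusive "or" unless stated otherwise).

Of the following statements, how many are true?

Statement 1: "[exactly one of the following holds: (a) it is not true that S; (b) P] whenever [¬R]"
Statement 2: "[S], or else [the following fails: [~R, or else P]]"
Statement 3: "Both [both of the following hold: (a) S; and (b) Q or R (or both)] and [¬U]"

0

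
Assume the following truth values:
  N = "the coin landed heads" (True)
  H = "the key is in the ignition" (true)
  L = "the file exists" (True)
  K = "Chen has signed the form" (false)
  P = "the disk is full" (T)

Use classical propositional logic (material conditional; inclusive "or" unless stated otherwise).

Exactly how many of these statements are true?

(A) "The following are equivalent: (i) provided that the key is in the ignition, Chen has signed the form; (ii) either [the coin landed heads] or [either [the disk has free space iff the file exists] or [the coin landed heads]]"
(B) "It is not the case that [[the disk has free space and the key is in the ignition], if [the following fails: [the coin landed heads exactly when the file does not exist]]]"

1

(A): In symbols: (H → K) ↔ (N ∨ ((¬P ↔ L) ∨ N))

H → K = T → F = F
¬P = ¬T = F
¬P ↔ L = F ↔ T = F
(¬P ↔ L) ∨ N = F ∨ T = T
N ∨ ((¬P ↔ L) ∨ N) = T ∨ T = T
(H → K) ↔ (N ∨ ((¬P ↔ L) ∨ N)) = F ↔ T = F
Thus (A) is false.

(B): In symbols: ¬(¬(N ↔ ¬L) → (¬P ∧ H))

¬L = ¬T = F
N ↔ ¬L = T ↔ F = F
¬(N ↔ ¬L) = ¬F = T
¬P = ¬T = F
¬P ∧ H = F ∧ T = F
¬(N ↔ ¬L) → (¬P ∧ H) = T → F = F
¬(¬(N ↔ ¬L) → (¬P ∧ H)) = ¬F = T
Thus (B) is true.

True statements: 1.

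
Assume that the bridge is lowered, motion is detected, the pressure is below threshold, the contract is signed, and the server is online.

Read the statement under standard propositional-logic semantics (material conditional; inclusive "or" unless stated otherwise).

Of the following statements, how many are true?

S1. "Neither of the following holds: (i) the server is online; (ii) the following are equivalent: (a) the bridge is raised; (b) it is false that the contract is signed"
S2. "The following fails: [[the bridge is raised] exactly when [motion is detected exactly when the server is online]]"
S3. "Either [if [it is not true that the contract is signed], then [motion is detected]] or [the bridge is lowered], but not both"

1

Let K = "the server is online" (True), D = "the bridge is raised" (False), W = "the contract is signed" (True), G = "motion is detected" (True).

S1: Parsed as K nor (D iff not W)

not W = not True = False
D iff not W = False iff False = True
K nor (D iff not W) = True nor True = False
Hence S1 is false.

S2: In symbols: not (D iff (G iff K))

G iff K = True iff True = True
D iff (G iff K) = False iff True = False
not (D iff (G iff K)) = not False = True
Hence S2 is true.

S3: In symbols: (not W -> G) xor not D

not W = not True = False
not W -> G = False -> True = True
not D = not False = True
(not W -> G) xor not D = True xor True = False
Hence S3 is false.

True statements: 1.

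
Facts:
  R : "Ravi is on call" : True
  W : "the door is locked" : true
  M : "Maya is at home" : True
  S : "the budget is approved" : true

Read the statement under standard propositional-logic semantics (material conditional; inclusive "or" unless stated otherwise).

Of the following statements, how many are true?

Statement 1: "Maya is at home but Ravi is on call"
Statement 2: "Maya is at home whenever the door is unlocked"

Statement 1: In symbols: M & R

M & R = T & T = T
So Statement 1 is true.

Statement 2: Parsed as ~W -> M

~W = ~T = F
~W -> M = F -> T = T
So Statement 2 is true.

True statements: 2 (Statement 1, Statement 2).

2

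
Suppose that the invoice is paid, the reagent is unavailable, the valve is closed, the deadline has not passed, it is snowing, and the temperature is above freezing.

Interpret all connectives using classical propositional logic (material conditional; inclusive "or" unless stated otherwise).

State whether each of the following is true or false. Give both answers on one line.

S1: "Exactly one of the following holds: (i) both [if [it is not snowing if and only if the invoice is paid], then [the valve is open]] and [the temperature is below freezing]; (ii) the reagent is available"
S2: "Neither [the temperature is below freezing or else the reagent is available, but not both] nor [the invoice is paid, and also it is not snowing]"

Let V = "it is snowing" (T), M = "the invoice is paid" (T), H = "the valve is open" (F), G = "the temperature is below freezing" (F), Q = "the reagent is available" (F).

S1: Parsed as (((¬V ↔ M) → H) ∧ G) ⊕ Q

¬V = ¬T = F
¬V ↔ M = F ↔ T = F
(¬V ↔ M) → H = F → F = T
((¬V ↔ M) → H) ∧ G = T ∧ F = F
(((¬V ↔ M) → H) ∧ G) ⊕ Q = F ⊕ F = F
Thus S1 is false.

S2: In symbols: (G ⊕ Q) ↓ (M ∧ ¬V)

G ⊕ Q = F ⊕ F = F
¬V = ¬T = F
M ∧ ¬V = T ∧ F = F
(G ⊕ Q) ↓ (M ∧ ¬V) = F ↓ F = T
Hence S2 is true.

S1 F / S2 T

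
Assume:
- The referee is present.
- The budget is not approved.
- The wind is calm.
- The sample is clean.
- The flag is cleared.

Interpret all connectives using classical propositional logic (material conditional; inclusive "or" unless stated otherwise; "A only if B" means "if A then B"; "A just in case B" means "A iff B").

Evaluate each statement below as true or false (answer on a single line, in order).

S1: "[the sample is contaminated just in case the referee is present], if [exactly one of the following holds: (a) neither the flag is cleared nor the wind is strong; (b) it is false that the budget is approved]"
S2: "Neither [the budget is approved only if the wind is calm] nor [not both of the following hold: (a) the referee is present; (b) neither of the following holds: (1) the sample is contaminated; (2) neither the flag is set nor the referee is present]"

Let U = "the flag is set" (False), K = "the wind is strong" (False), R = "the budget is approved" (False), M = "the sample is contaminated" (False), H = "the referee is present" (True).

S1: In symbols: ((not U nor K) xor not R) -> (M iff H)

not U = not False = True
not U nor K = True nor False = False
not R = not False = True
(not U nor K) xor not R = False xor True = True
M iff H = False iff True = False
((not U nor K) xor not R) -> (M iff H) = True -> False = False
Thus S1 is false.

S2: Formalization: (R -> not K) nor (H nand (M nor (U nor H)))

not K = not False = True
R -> not K = False -> True = True
U nor H = False nor True = False
M nor (U nor H) = False nor False = True
H nand (M nor (U nor H)) = True nand True = False
(R -> not K) nor (H nand (M nor (U nor H))) = True nor False = False
So S2 is false.

S1 F, S2 F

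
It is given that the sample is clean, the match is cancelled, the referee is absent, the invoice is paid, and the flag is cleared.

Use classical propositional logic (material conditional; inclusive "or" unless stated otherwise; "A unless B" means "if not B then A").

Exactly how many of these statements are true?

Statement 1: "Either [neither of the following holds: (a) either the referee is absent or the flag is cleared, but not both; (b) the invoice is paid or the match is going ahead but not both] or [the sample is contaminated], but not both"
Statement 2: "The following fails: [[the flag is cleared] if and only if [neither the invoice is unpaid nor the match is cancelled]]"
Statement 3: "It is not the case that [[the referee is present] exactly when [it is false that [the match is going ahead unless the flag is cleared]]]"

1

Let S = "the referee is present" (False), M = "the flag is set" (False), P = "the invoice is paid" (True), D = "the match is cancelled" (True), G = "the sample is contaminated" (False).

Statement 1: This is ((not S xor not M) nor (P xor not D)) xor G.

not S = not False = True
not M = not False = True
not S xor not M = True xor True = False
not D = not True = False
P xor not D = True xor False = True
(not S xor not M) nor (P xor not D) = False nor True = False
((not S xor not M) nor (P xor not D)) xor G = False xor False = False
Hence Statement 1 is false.

Statement 2: Parsed as not (not M iff (not P nor D))

not M = not False = True
not P = not True = False
not P nor D = False nor True = False
not M iff (not P nor D) = True iff False = False
not (not M iff (not P nor D)) = not False = True
So Statement 2 is true.

Statement 3: In symbols: not (S iff not (not D or not M))

not D = not True = False
not M = not False = True
not D or not M = False or True = True
not (not D or not M) = not True = False
S iff not (not D or not M) = False iff False = True
not (S iff not (not D or not M)) = not True = False
So Statement 3 is false.

True statements: 1.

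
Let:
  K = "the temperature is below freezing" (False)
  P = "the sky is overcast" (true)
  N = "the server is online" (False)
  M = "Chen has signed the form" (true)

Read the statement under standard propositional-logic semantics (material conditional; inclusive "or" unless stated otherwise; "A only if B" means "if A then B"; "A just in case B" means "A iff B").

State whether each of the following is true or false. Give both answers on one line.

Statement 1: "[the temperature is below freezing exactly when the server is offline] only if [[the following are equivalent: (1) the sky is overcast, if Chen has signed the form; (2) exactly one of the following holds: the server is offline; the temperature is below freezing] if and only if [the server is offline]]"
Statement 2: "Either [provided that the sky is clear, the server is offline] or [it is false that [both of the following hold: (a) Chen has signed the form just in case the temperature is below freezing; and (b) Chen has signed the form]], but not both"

Statement 1: Formalization: (K iff not N) -> (((M -> P) iff (not N xor K)) iff not N)

not N = not False = True
K iff not N = False iff True = False
M -> P = True -> True = True
not N = not False = True
not N xor K = True xor False = True
(M -> P) iff (not N xor K) = True iff True = True
not N = not False = True
((M -> P) iff (not N xor K)) iff not N = True iff True = True
(K iff not N) -> (((M -> P) iff (not N xor K)) iff not N) = False -> True = True
So Statement 1 is true.

Statement 2: This is (not P -> not N) xor not ((M iff K) and M).

not P = not True = False
not N = not False = True
not P -> not N = False -> True = True
M iff K = True iff False = False
(M iff K) and M = False and True = False
not ((M iff K) and M) = not False = True
(not P -> not N) xor not ((M iff K) and M) = True xor True = False
Thus Statement 2 is false.

Statement 1 T; Statement 2 F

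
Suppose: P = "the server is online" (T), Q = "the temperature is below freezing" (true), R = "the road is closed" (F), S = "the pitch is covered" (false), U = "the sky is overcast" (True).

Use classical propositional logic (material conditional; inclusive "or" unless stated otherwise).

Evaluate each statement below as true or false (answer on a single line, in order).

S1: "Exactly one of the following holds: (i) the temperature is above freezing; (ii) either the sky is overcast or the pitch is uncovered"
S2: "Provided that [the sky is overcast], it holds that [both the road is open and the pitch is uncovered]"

S1 True; S2 True

S1: Formalization: ~Q xor (U | ~S)

~Q = ~T = F
~S = ~F = T
U | ~S = T | T = T
~Q xor (U | ~S) = F xor T = T
So S1 is true.

S2: Formalization: U -> (~R & ~S)

~R = ~F = T
~S = ~F = T
~R & ~S = T & T = T
U -> (~R & ~S) = T -> T = T
Hence S2 is true.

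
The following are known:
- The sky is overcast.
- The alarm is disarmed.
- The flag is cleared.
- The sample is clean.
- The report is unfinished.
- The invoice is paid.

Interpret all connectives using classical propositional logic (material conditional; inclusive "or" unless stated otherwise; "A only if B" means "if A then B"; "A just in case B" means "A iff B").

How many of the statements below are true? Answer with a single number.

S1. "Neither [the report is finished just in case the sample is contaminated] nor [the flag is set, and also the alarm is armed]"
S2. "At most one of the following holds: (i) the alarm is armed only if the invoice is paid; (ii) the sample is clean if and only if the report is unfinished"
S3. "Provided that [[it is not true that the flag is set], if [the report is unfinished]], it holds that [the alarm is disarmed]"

1

Let P = "the report is finished" (F), Q = "the sample is contaminated" (F), R = "the flag is set" (F), H = "the alarm is armed" (F), V = "the invoice is paid" (T).

S1: In symbols: (P <-> Q) nor (R & H)

P <-> Q = F <-> F = T
R & H = F & F = F
(P <-> Q) nor (R & H) = T nor F = F
Hence S1 is false.

S2: In symbols: (H -> V) nand (~Q <-> ~P)

H -> V = F -> T = T
~Q = ~F = T
~P = ~F = T
~Q <-> ~P = T <-> T = T
(H -> V) nand (~Q <-> ~P) = T nand T = F
So S2 is false.

S3: In symbols: (~P -> ~R) -> ~H

~P = ~F = T
~R = ~F = T
~P -> ~R = T -> T = T
~H = ~F = T
(~P -> ~R) -> ~H = T -> T = T
So S3 is true.

1 of the 3 statements is true (S3).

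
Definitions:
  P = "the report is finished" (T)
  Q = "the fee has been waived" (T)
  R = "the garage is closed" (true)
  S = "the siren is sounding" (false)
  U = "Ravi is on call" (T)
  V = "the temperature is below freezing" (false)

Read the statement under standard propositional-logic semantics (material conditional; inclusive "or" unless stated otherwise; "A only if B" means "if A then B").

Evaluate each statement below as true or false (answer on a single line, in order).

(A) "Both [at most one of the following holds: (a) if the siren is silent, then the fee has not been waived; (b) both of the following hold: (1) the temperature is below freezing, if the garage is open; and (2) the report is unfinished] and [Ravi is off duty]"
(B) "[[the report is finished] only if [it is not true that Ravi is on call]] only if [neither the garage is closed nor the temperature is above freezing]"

(A) False, (B) True

(A): Parsed as ((~S -> ~Q) nand ((~R -> V) & ~P)) & ~U

~S = ~F = T
~Q = ~T = F
~S -> ~Q = T -> F = F
~R = ~T = F
~R -> V = F -> F = T
~P = ~T = F
(~R -> V) & ~P = T & F = F
(~S -> ~Q) nand ((~R -> V) & ~P) = F nand F = T
~U = ~T = F
((~S -> ~Q) nand ((~R -> V) & ~P)) & ~U = T & F = F
So (A) is false.

(B): Formalization: (P -> ~U) -> (R nor ~V)

~U = ~T = F
P -> ~U = T -> F = F
~V = ~F = T
R nor ~V = T nor T = F
(P -> ~U) -> (R nor ~V) = F -> F = T
Thus (B) is true.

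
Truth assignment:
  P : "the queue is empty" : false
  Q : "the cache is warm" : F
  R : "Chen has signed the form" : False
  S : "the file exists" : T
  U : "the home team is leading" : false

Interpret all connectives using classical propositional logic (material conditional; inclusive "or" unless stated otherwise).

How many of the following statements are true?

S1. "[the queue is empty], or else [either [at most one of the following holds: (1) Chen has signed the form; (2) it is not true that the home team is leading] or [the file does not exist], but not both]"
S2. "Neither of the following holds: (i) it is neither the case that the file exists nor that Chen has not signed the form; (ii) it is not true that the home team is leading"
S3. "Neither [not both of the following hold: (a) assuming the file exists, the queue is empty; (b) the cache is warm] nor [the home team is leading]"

S1: Formalization: P ∨ ((R ↑ ¬U) ⊕ ¬S)

¬U = ¬F = T
R ↑ ¬U = F ↑ T = T
¬S = ¬T = F
(R ↑ ¬U) ⊕ ¬S = T ⊕ F = T
P ∨ ((R ↑ ¬U) ⊕ ¬S) = F ∨ T = T
So S1 is true.

S2: Formalization: (S ↓ ¬R) ↓ ¬U

¬R = ¬F = T
S ↓ ¬R = T ↓ T = F
¬U = ¬F = T
(S ↓ ¬R) ↓ ¬U = F ↓ T = F
Thus S2 is false.

S3: Parsed as ((S → P) ↑ Q) ↓ U

S → P = T → F = F
(S → P) ↑ Q = F ↑ F = T
((S → P) ↑ Q) ↓ U = T ↓ F = F
Thus S3 is false.

True statements: 1.

1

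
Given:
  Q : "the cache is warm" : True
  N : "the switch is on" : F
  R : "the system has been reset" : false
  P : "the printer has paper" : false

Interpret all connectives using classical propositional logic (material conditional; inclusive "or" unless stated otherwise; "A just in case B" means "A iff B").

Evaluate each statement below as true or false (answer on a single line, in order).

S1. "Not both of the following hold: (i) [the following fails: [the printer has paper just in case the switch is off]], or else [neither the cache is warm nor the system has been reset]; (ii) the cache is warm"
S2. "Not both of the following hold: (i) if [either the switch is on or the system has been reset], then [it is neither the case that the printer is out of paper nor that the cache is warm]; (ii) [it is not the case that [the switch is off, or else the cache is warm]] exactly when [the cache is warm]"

S1: In symbols: (¬(P ↔ ¬N) ∨ (Q ↓ R)) ↑ Q

¬N = ¬F = T
P ↔ ¬N = F ↔ T = F
¬(P ↔ ¬N) = ¬F = T
Q ↓ R = T ↓ F = F
¬(P ↔ ¬N) ∨ (Q ↓ R) = T ∨ F = T
(¬(P ↔ ¬N) ∨ (Q ↓ R)) ↑ Q = T ↑ T = F
So S1 is false.

S2: This is ((N ∨ R) → (¬P ↓ Q)) ↑ (¬(¬N ∨ Q) ↔ Q).

N ∨ R = F ∨ F = F
¬P = ¬F = T
¬P ↓ Q = T ↓ T = F
(N ∨ R) → (¬P ↓ Q) = F → F = T
¬N = ¬F = T
¬N ∨ Q = T ∨ T = T
¬(¬N ∨ Q) = ¬T = F
¬(¬N ∨ Q) ↔ Q = F ↔ T = F
((N ∨ R) → (¬P ↓ Q)) ↑ (¬(¬N ∨ Q) ↔ Q) = T ↑ F = T
Hence S2 is true.

S1 false / S2 true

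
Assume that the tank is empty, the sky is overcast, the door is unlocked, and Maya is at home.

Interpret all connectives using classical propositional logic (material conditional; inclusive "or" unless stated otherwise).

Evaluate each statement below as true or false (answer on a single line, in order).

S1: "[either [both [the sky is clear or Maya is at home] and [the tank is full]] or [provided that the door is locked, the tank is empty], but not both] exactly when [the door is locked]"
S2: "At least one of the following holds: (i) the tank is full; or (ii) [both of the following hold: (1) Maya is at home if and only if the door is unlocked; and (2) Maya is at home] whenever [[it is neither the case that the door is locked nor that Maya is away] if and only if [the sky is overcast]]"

S1 False, S2 True

Let D = "the sky is overcast" (T), S = "Maya is at home" (T), V = "the tank is full" (F), R = "the door is locked" (F).

S1: Parsed as (((~D | S) & V) xor (R -> ~V)) <-> R

~D = ~T = F
~D | S = F | T = T
(~D | S) & V = T & F = F
~V = ~F = T
R -> ~V = F -> T = T
((~D | S) & V) xor (R -> ~V) = F xor T = T
(((~D | S) & V) xor (R -> ~V)) <-> R = T <-> F = F
Thus S1 is false.

S2: Parsed as V | (((R nor ~S) <-> D) -> ((S <-> ~R) & S))

~S = ~T = F
R nor ~S = F nor F = T
(R nor ~S) <-> D = T <-> T = T
~R = ~F = T
S <-> ~R = T <-> T = T
(S <-> ~R) & S = T & T = T
((R nor ~S) <-> D) -> ((S <-> ~R) & S) = T -> T = T
V | (((R nor ~S) <-> D) -> ((S <-> ~R) & S)) = F | T = T
Hence S2 is true.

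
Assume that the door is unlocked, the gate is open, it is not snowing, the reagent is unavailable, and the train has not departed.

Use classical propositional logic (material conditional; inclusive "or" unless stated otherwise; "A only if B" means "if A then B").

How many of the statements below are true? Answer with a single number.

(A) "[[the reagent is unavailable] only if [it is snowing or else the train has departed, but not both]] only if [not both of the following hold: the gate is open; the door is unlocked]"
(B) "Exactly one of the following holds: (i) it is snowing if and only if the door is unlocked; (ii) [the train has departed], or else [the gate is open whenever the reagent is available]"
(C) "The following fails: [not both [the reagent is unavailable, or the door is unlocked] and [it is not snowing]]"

3

Let S = "the reagent is available" (False), R = "it is snowing" (False), U = "the train has departed" (False), Q = "the gate is open" (True), P = "the door is locked" (False).

(A): Formalization: (not S -> (R xor U)) -> (Q nand not P)

not S = not False = True
R xor U = False xor False = False
not S -> (R xor U) = True -> False = False
not P = not False = True
Q nand not P = True nand True = False
(not S -> (R xor U)) -> (Q nand not P) = False -> False = True
Thus (A) is true.

(B): In symbols: (R iff not P) xor (U or (S -> Q))

not P = not False = True
R iff not P = False iff True = False
S -> Q = False -> True = True
U or (S -> Q) = False or True = True
(R iff not P) xor (U or (S -> Q)) = False xor True = True
Thus (B) is true.

(C): This is not ((not S or not P) nand not R).

not S = not False = True
not P = not False = True
not S or not P = True or True = True
not R = not False = True
(not S or not P) nand not R = True nand True = False
not ((not S or not P) nand not R) = not False = True
So (C) is true.

3 of the 3 statements are true.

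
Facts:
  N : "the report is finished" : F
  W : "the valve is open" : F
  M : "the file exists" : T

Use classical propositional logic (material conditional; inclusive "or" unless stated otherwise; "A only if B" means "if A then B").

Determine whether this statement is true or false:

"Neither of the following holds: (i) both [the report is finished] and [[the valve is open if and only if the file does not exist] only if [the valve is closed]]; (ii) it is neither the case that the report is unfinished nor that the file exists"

True

Formalization: (N and ((W iff not M) -> not W)) nor (not N nor M)

not M = not True = False
W iff not M = False iff False = True
not W = not False = True
(W iff not M) -> not W = True -> True = True
N and ((W iff not M) -> not W) = False and True = False
not N = not False = True
not N nor M = True nor True = False
(N and ((W iff not M) -> not W)) nor (not N nor M) = False nor False = True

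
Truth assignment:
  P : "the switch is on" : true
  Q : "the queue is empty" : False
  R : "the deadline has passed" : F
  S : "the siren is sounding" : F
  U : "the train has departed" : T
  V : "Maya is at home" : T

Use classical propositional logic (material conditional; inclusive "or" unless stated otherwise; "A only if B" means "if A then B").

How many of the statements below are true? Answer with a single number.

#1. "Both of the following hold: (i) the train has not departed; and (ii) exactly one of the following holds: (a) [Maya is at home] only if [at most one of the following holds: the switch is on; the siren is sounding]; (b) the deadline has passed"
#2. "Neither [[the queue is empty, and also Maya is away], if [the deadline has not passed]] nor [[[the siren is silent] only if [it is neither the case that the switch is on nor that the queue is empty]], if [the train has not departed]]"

0

#1: Formalization: ~U & ((V -> (P nand S)) xor R)

~U = ~T = F
P nand S = T nand F = T
V -> (P nand S) = T -> T = T
(V -> (P nand S)) xor R = T xor F = T
~U & ((V -> (P nand S)) xor R) = F & T = F
Thus #1 is false.

#2: This is (~R -> (Q & ~V)) nor (~U -> (~S -> (P nor Q))).

~R = ~F = T
~V = ~T = F
Q & ~V = F & F = F
~R -> (Q & ~V) = T -> F = F
~U = ~T = F
~S = ~F = T
P nor Q = T nor F = F
~S -> (P nor Q) = T -> F = F
~U -> (~S -> (P nor Q)) = F -> F = T
(~R -> (Q & ~V)) nor (~U -> (~S -> (P nor Q))) = F nor T = F
Hence #2 is false.

True statements: 0 (none).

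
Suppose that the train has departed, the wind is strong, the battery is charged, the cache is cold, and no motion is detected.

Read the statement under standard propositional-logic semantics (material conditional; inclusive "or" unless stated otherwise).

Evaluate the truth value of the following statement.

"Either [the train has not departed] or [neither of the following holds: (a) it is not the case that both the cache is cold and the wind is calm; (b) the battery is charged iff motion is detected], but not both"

false

Let G = "the train has departed" (T), U = "the cache is warm" (F), V = "the wind is strong" (T), K = "the battery is charged" (T), R = "motion is detected" (F).
Formalization: ¬G ⊕ ((¬U ↑ ¬V) ↓ (K ↔ R))

¬G = ¬T = F
¬U = ¬F = T
¬V = ¬T = F
¬U ↑ ¬V = T ↑ F = T
K ↔ R = T ↔ F = F
(¬U ↑ ¬V) ↓ (K ↔ R) = T ↓ F = F
¬G ⊕ ((¬U ↑ ¬V) ↓ (K ↔ R)) = F ⊕ F = F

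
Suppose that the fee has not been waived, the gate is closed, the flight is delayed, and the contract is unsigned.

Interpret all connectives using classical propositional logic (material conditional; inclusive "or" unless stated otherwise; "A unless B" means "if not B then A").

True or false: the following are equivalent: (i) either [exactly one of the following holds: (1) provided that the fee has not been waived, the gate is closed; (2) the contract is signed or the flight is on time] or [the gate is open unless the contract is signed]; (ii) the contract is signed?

false

Let P = "the fee has been waived" (F), Q = "the gate is open" (F), S = "the contract is signed" (F), R = "the flight is delayed" (T).
In symbols: (((¬P → ¬Q) ⊕ (S ∨ ¬R)) ∨ (Q ∨ S)) ↔ S

¬P = ¬F = T
¬Q = ¬F = T
¬P → ¬Q = T → T = T
¬R = ¬T = F
S ∨ ¬R = F ∨ F = F
(¬P → ¬Q) ⊕ (S ∨ ¬R) = T ⊕ F = T
Q ∨ S = F ∨ F = F
((¬P → ¬Q) ⊕ (S ∨ ¬R)) ∨ (Q ∨ S) = T ∨ F = T
(((¬P → ¬Q) ⊕ (S ∨ ¬R)) ∨ (Q ∨ S)) ↔ S = T ↔ F = F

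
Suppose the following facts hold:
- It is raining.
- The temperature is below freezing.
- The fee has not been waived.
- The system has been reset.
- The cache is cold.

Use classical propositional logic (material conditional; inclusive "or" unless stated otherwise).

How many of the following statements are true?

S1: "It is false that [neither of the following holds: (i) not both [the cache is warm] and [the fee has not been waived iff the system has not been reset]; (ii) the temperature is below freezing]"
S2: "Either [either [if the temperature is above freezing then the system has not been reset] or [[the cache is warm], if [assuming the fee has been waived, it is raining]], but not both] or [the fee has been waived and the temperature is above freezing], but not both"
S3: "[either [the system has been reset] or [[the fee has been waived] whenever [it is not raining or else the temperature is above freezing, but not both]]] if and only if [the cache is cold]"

Let U = "the cache is warm" (F), R = "the fee has been waived" (F), S = "the system has been reset" (T), Q = "the temperature is below freezing" (T), P = "it is raining" (T).

S1: Formalization: ¬((U ↑ (¬R ↔ ¬S)) ↓ Q)

¬R = ¬F = T
¬S = ¬T = F
¬R ↔ ¬S = T ↔ F = F
U ↑ (¬R ↔ ¬S) = F ↑ F = T
(U ↑ (¬R ↔ ¬S)) ↓ Q = T ↓ T = F
¬((U ↑ (¬R ↔ ¬S)) ↓ Q) = ¬F = T
So S1 is true.

S2: Formalization: ((¬Q → ¬S) ⊕ ((R → P) → U)) ⊕ (R ∧ ¬Q)

¬Q = ¬T = F
¬S = ¬T = F
¬Q → ¬S = F → F = T
R → P = F → T = T
(R → P) → U = T → F = F
(¬Q → ¬S) ⊕ ((R → P) → U) = T ⊕ F = T
¬Q = ¬T = F
R ∧ ¬Q = F ∧ F = F
((¬Q → ¬S) ⊕ ((R → P) → U)) ⊕ (R ∧ ¬Q) = T ⊕ F = T
Hence S2 is true.

S3: This is (S ∨ ((¬P ⊕ ¬Q) → R)) ↔ ¬U.

¬P = ¬T = F
¬Q = ¬T = F
¬P ⊕ ¬Q = F ⊕ F = F
(¬P ⊕ ¬Q) → R = F → F = T
S ∨ ((¬P ⊕ ¬Q) → R) = T ∨ T = T
¬U = ¬F = T
(S ∨ ((¬P ⊕ ¬Q) → R)) ↔ ¬U = T ↔ T = T
Thus S3 is true.

Count: 3.

3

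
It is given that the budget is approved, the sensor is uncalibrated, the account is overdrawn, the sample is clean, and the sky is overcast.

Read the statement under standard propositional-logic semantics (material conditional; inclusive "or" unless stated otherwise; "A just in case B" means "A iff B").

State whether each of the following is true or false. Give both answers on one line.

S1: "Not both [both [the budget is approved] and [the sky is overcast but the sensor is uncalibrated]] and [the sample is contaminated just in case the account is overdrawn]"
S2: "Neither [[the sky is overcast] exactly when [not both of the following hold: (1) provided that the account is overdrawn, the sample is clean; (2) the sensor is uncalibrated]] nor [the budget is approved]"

Let P = "the budget is approved" (True), U = "the sky is overcast" (True), Q = "the sensor is calibrated" (False), S = "the sample is contaminated" (False), R = "the account is overdrawn" (True).

S1: In symbols: (P and (U and not Q)) nand (S iff R)

not Q = not False = True
U and not Q = True and True = True
P and (U and not Q) = True and True = True
S iff R = False iff True = False
(P and (U and not Q)) nand (S iff R) = True nand False = True
So S1 is true.

S2: Formalization: (U iff ((R -> not S) nand not Q)) nor P

not S = not False = True
R -> not S = True -> True = True
not Q = not False = True
(R -> not S) nand not Q = True nand True = False
U iff ((R -> not S) nand not Q) = True iff False = False
(U iff ((R -> not S) nand not Q)) nor P = False nor True = False
Thus S2 is false.

S1 T; S2 F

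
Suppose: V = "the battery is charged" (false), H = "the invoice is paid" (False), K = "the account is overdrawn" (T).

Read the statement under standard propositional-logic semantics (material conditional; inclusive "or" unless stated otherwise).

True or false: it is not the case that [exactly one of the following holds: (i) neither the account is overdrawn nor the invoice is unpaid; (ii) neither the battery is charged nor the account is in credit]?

False.

Values: K=T, H=F, V=F.
In symbols: ~((K nor ~H) xor (V nor ~K))

~H = ~F = T
K nor ~H = T nor T = F
~K = ~T = F
V nor ~K = F nor F = T
(K nor ~H) xor (V nor ~K) = F xor T = T
~((K nor ~H) xor (V nor ~K)) = ~T = F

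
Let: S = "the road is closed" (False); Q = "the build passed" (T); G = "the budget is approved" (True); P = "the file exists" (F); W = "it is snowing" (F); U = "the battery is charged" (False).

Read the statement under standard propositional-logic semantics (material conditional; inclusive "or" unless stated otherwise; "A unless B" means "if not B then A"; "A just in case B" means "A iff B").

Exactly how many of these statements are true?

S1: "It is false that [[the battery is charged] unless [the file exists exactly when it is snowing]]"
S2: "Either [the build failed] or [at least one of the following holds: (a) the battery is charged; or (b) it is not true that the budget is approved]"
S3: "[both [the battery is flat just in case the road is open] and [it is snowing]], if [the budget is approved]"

0

S1: This is ¬(U ∨ (P ↔ W)).

P ↔ W = F ↔ F = T
U ∨ (P ↔ W) = F ∨ T = T
¬(U ∨ (P ↔ W)) = ¬T = F
Hence S1 is false.

S2: In symbols: ¬Q ∨ (U ∨ ¬G)

¬Q = ¬T = F
¬G = ¬T = F
U ∨ ¬G = F ∨ F = F
¬Q ∨ (U ∨ ¬G) = F ∨ F = F
So S2 is false.

S3: This is G → ((¬U ↔ ¬S) ∧ W).

¬U = ¬F = T
¬S = ¬F = T
¬U ↔ ¬S = T ↔ T = T
(¬U ↔ ¬S) ∧ W = T ∧ F = F
G → ((¬U ↔ ¬S) ∧ W) = T → F = F
So S3 is false.

True statements: 0 (none).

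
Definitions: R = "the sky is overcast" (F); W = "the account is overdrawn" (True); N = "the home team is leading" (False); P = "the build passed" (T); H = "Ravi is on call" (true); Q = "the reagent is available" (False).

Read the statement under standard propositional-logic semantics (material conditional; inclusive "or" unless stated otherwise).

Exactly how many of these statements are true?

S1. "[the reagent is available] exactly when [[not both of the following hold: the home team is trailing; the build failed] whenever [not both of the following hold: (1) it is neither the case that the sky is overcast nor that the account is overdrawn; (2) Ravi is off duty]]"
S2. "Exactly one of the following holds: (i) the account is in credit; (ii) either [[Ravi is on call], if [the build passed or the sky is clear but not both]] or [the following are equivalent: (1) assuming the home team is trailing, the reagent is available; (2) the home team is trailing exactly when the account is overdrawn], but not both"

1

S1: Formalization: Q ↔ (((R ↓ W) ↑ ¬H) → (¬N ↑ ¬P))

R ↓ W = F ↓ T = F
¬H = ¬T = F
(R ↓ W) ↑ ¬H = F ↑ F = T
¬N = ¬F = T
¬P = ¬T = F
¬N ↑ ¬P = T ↑ F = T
((R ↓ W) ↑ ¬H) → (¬N ↑ ¬P) = T → T = T
Q ↔ (((R ↓ W) ↑ ¬H) → (¬N ↑ ¬P)) = F ↔ T = F
Hence S1 is false.

S2: This is ¬W ⊕ (((P ⊕ ¬R) → H) ⊕ ((¬N → Q) ↔ (¬N ↔ W))).

¬W = ¬T = F
¬R = ¬F = T
P ⊕ ¬R = T ⊕ T = F
(P ⊕ ¬R) → H = F → T = T
¬N = ¬F = T
¬N → Q = T → F = F
¬N = ¬F = T
¬N ↔ W = T ↔ T = T
(¬N → Q) ↔ (¬N ↔ W) = F ↔ T = F
((P ⊕ ¬R) → H) ⊕ ((¬N → Q) ↔ (¬N ↔ W)) = T ⊕ F = T
¬W ⊕ (((P ⊕ ¬R) → H) ⊕ ((¬N → Q) ↔ (¬N ↔ W))) = F ⊕ T = T
Thus S2 is true.

True statements: 1 (S2).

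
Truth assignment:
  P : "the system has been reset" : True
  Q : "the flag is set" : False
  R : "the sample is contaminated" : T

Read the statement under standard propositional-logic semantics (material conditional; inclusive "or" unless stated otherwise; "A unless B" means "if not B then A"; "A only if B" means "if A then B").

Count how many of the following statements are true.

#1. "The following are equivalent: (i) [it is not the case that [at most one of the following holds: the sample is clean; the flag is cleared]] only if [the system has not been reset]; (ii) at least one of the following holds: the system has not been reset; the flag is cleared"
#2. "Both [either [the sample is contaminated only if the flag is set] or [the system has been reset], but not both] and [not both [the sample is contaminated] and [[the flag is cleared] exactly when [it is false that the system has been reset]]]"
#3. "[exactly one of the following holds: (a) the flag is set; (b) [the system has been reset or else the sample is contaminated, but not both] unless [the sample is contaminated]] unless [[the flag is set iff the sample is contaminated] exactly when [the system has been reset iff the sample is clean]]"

3

#1: Formalization: (not (not R nand not Q) -> not P) iff (not P or not Q)

not R = not True = False
not Q = not False = True
not R nand not Q = False nand True = True
not (not R nand not Q) = not True = False
not P = not True = False
not (not R nand not Q) -> not P = False -> False = True
not P = not True = False
not Q = not False = True
not P or not Q = False or True = True
(not (not R nand not Q) -> not P) iff (not P or not Q) = True iff True = True
Thus #1 is true.

#2: Formalization: ((R -> Q) xor P) and (R nand (not Q iff not P))

R -> Q = True -> False = False
(R -> Q) xor P = False xor True = True
not Q = not False = True
not P = not True = False
not Q iff not P = True iff False = False
R nand (not Q iff not P) = True nand False = True
((R -> Q) xor P) and (R nand (not Q iff not P)) = True and True = True
Hence #2 is true.

#3: This is (Q xor ((P xor R) or R)) or ((Q iff R) iff (P iff not R)).

P xor R = True xor True = False
(P xor R) or R = False or True = True
Q xor ((P xor R) or R) = False xor True = True
Q iff R = False iff True = False
not R = not True = False
P iff not R = True iff False = False
(Q iff R) iff (P iff not R) = False iff False = True
(Q xor ((P xor R) or R)) or ((Q iff R) iff (P iff not R)) = True or True = True
Thus #3 is true.

3 of the 3 statements are true (#1, #2, #3).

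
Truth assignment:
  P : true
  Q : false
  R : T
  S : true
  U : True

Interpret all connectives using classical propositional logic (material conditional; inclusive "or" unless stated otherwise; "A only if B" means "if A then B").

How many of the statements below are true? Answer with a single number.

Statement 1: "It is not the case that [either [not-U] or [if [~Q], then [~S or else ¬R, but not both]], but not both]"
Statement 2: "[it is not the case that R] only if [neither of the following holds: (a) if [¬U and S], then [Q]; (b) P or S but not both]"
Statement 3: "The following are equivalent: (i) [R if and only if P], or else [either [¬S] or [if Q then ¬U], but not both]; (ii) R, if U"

3

Statement 1: This is not (not U xor (not Q -> (not S xor not R))).

not U = not True = False
not Q = not False = True
not S = not True = False
not R = not True = False
not S xor not R = False xor False = False
not Q -> (not S xor not R) = True -> False = False
not U xor (not Q -> (not S xor not R)) = False xor False = False
not (not U xor (not Q -> (not S xor not R))) = not False = True
So Statement 1 is true.

Statement 2: This is not R -> (((not U and S) -> Q) nor (P xor S)).

not R = not True = False
not U = not True = False
not U and S = False and True = False
(not U and S) -> Q = False -> False = True
P xor S = True xor True = False
((not U and S) -> Q) nor (P xor S) = True nor False = False
not R -> (((not U and S) -> Q) nor (P xor S)) = False -> False = True
So Statement 2 is true.

Statement 3: Parsed as ((R iff P) or (not S xor (Q -> not U))) iff (U -> R)

R iff P = True iff True = True
not S = not True = False
not U = not True = False
Q -> not U = False -> False = True
not S xor (Q -> not U) = False xor True = True
(R iff P) or (not S xor (Q -> not U)) = True or True = True
U -> R = True -> True = True
((R iff P) or (not S xor (Q -> not U))) iff (U -> R) = True iff True = True
So Statement 3 is true.

True statements: 3 (Statement 1, Statement 2, Statement 3).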